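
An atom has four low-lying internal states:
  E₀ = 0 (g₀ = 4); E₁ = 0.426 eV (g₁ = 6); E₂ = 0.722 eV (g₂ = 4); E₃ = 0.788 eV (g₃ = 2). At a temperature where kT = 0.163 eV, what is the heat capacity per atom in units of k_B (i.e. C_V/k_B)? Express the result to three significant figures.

0.855

Eᵢ/kT = 0, 2.6135, 4.4294, 4.8344.
Z = Σ gᵢe^(−Eᵢ/kT) = 4·e^(−0) + 6·e^(−2.6135) + 4·e^(−4.4294) + 2·e^(−4.8344) = 4.0000 + 0.43967 + 0.047687 + 0.015903 = 4.5033.
⟨E⟩ = 0.052020 eV, ⟨E²⟩ = 0.025431 eV².
C_V/k_B = (⟨E²⟩ − ⟨E⟩²)/(kT)² = (0.025431 − 0.0027061)/0.026569 = 0.855.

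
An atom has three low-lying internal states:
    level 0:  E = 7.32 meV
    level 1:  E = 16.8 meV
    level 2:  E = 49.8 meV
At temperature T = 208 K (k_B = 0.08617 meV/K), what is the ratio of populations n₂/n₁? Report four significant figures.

k_BT = 0.08617 × 208 K = 17.9234 meV.
n₂/n₁ = exp[−(E₂−E₁)/kT] = exp(−(33.0 meV)/(17.9234 meV)) = exp(-1.84117) = 0.1586.

0.1586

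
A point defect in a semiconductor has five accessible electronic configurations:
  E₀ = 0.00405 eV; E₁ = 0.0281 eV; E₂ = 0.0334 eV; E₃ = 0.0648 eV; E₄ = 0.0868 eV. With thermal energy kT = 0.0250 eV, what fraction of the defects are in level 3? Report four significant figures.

0.04848

Eᵢ/kT = 0.162000, 1.12400, 1.33600, 2.59200, 3.47200.
Z = Σ e^(−Eᵢ/kT) = e^(−0.162000) + e^(−1.12400) + e^(−1.33600) + e^(−2.59200) + e^(−3.47200) = 0.850441 + 0.324977 + 0.262895 + 0.0748701 + 0.0310549 = 1.54424.
P₃ = e^(−E₃/kT) / Z = 0.0748701/1.54424 = 0.04848.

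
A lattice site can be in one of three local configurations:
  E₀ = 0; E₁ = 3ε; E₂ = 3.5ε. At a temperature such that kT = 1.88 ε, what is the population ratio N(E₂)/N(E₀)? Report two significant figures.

0.16

n₂/n₀ = exp[−(E₂−E₀)/kT] = exp(−(3.5ε)/(1.88ε)) = exp(-1.862) = 0.16.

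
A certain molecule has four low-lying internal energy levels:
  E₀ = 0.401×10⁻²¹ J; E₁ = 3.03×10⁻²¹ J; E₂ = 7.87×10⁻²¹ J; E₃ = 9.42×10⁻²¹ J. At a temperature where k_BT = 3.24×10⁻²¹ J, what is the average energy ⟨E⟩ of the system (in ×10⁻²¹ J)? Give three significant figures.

1.94 ×10⁻²¹ J

Eᵢ/kT = 0.12377, 0.93519, 2.4290, 2.9074.
Z = Σ e^(−Eᵢ/kT) = e^(−0.12377) + e^(−0.93519) + e^(−2.4290) + e^(−2.9074) = 0.88358 + 0.39251 + 0.088125 + 0.054618 = 1.4188.
⟨E⟩ = Σ Eᵢ e^(−Eᵢ/kT) / Z = (0.401·0.88358 + 3.03·0.39251 + 7.87·0.088125 + 9.42·0.054618) / 1.4188 = 1.94 ×10⁻²¹ J.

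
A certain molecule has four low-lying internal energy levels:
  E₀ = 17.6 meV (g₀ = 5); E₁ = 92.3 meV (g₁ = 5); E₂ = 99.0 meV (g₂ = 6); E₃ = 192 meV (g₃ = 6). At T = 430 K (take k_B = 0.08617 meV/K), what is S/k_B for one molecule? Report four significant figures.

2.334

k_BT = 0.08617 × 430 K = 37.0531 meV.
Eᵢ/kT = 0.474994, 2.49102, 2.67184, 5.18175.
Z = Σ gᵢe^(−Eᵢ/kT) = 5·e^(−0.474994) + 5·e^(−2.49102) + 6·e^(−2.67184) + 6·e^(−5.18175) = 3.10944 + 0.414127 + 0.414750 + 0.0337090 = 3.97203.
⟨E⟩ = Σ EᵢPᵢ = 35.3679 meV.
S/k_B = ln Z + ⟨E⟩/kT = ln(3.97203) + 35.3679/37.0531 = 1.37928 + 0.954519 = 2.334.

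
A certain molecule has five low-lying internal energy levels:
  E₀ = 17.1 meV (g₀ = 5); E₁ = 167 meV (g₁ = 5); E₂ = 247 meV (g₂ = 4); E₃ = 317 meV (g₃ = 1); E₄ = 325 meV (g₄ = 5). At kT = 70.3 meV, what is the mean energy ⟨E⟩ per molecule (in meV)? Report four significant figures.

42.40 meV

Eᵢ/kT = 0.243243, 2.37553, 3.51351, 4.50925, 4.62304.
Z = Σ gᵢe^(−Eᵢ/kT) = 5·e^(−0.243243) + 5·e^(−2.37553) + 4·e^(−3.51351) + 1·e^(−4.50925) + 5·e^(−4.62304) = 3.92040 + 0.464826 + 0.119169 + 0.0110067 + 0.0491144 = 4.56452.
⟨E⟩ = Σ Eᵢ gᵢe^(−Eᵢ/kT) / Z = (17.1·3.92040 + 167·0.464826 + 247·0.119169 + 317·0.0110067 + 325·0.0491144) / 4.56452 = 42.40 meV.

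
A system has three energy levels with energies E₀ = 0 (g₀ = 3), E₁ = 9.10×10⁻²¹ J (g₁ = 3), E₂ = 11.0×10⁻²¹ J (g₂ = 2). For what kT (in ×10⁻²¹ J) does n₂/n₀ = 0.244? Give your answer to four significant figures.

n₂/n₀ = (g₂/g₀) exp[−(E₂−E₀)/kT] = 0.244.
⇒ (E₂−E₀)/kT = ln((2/3)/0.244) = ln(2.73224) = 1.00512.
kT = 11.0 ×10⁻²¹ J / 1.00512 = 10.94 ×10⁻²¹ J.

10.94 ×10⁻²¹ J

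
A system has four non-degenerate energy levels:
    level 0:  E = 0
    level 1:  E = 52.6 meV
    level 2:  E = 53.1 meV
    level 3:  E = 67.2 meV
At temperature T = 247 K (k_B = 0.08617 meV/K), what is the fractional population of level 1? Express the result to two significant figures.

0.070

k_BT = 0.08617 × 247 K = 21.28 meV.
Eᵢ/kT = 0, 2.472, 2.495, 3.158.
Z = Σ e^(−Eᵢ/kT) = e^(−0) + e^(−2.472) + e^(−2.495) + e^(−3.158) = 1.000 + 0.08442 + 0.08250 + 0.04251 = 1.209.
P₁ = e^(−E₁/kT) / Z = 0.08442/1.209 = 0.070.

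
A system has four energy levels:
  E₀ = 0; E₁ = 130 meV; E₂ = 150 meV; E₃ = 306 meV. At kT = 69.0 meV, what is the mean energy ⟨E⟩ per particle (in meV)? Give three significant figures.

31.7 meV

Eᵢ/kT = 0, 1.8841, 2.1739, 4.4348.
Z = Σ e^(−Eᵢ/kT) = e^(−0) + e^(−1.8841) + e^(−2.1739) + e^(−4.4348) = 1.0000 + 0.15197 + 0.11373 + 0.011857 = 1.2776.
⟨E⟩ = Σ Eᵢ e^(−Eᵢ/kT) / Z = (0·1.0000 + 130·0.15197 + 150·0.11373 + 306·0.011857) / 1.2776 = 31.7 meV.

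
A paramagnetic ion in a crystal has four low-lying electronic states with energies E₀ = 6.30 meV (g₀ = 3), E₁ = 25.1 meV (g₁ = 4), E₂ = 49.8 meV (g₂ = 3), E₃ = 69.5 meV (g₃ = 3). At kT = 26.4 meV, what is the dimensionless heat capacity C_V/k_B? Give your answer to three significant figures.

Eᵢ/kT = 0.23864, 0.95076, 1.8864, 2.6326.
Z = Σ gᵢe^(−Eᵢ/kT) = 3·e^(−0.23864) + 4·e^(−0.95076) + 3·e^(−1.8864) + 3·e^(−2.6326) = 2.3631 + 1.5458 + 0.45485 + 0.21567 = 4.5794.
⟨E⟩ = 19.943 meV, ⟨E²⟩ = 706.96 meV².
C_V/k_B = (⟨E²⟩ − ⟨E⟩²)/(kT)² = (706.96 − 397.72)/696.96 = 0.444.

0.444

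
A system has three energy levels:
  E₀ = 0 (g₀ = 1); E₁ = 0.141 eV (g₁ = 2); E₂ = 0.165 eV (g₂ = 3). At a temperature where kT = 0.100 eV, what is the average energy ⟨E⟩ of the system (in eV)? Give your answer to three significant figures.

0.0794 eV

Eᵢ/kT = 0, 1.4100, 1.6500.
Z = Σ gᵢe^(−Eᵢ/kT) = 1·e^(−0) + 2·e^(−1.4100) + 3·e^(−1.6500) = 1.0000 + 0.48829 + 0.57615 = 2.0644.
⟨E⟩ = Σ Eᵢ gᵢe^(−Eᵢ/kT) / Z = (0·1.0000 + 0.141·0.48829 + 0.165·0.57615) / 2.0644 = 0.0794 eV.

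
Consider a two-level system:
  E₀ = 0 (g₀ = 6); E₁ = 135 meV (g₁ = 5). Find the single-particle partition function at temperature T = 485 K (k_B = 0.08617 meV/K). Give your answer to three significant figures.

k_BT = 0.08617 × 485 K = 41.792 meV.
Eᵢ/kT = 0, 3.2303.
Z = Σ gᵢe^(−Eᵢ/kT) = 6·e^(−0) + 5·e^(−3.2303) = 6.0000 + 0.19773 = 6.1977.

Z = 6.20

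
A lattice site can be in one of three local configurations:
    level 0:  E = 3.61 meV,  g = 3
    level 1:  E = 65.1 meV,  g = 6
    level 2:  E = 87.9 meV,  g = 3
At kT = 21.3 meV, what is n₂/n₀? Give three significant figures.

n₂/n₀ = (g₂/g₀) exp[−(E₂−E₀)/kT] = (3/3) × exp(−(84.29 meV)/(21.3 meV)) = (3/3) × exp(-3.9573) = 0.0191.

0.0191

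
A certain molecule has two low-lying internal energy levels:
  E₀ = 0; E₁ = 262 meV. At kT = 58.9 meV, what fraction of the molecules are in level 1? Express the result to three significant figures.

Eᵢ/kT = 0, 4.4482.
Z = Σ e^(−Eᵢ/kT) = e^(−0) + e^(−4.4482) = 1.0000 + 0.011700 = 1.0117.
P₁ = e^(−E₁/kT) / Z = 0.011700/1.0117 = 0.0116.

0.0116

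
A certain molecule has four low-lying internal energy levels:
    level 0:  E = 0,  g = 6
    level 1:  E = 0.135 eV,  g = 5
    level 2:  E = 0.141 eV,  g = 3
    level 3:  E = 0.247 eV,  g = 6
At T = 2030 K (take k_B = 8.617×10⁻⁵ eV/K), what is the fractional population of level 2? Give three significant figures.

k_BT = 8.617×10⁻⁵ × 2030 K = 0.17493 eV.
Eᵢ/kT = 0, 0.77174, 0.80604, 1.4120.
Z = Σ gᵢe^(−Eᵢ/kT) = 6·e^(−0) + 5·e^(−0.77174) + 3·e^(−0.80604) + 6·e^(−1.4120) = 6.0000 + 2.3110 + 1.3399 + 1.4619 = 11.113.
P₂ = g₂ e^(−E₂/kT) / Z = 1.3399/11.113 = 0.121.

0.121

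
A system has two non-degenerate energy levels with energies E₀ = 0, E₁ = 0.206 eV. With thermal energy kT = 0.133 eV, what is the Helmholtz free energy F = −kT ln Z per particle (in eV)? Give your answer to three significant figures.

-0.0256 eV

Eᵢ/kT = 0, 1.5489.
Z = Σ e^(−Eᵢ/kT) = e^(−0) + e^(−1.5489) = 1.0000 + 0.21248 = 1.2125.
F = −kT ln Z = −0.133 × ln(1.2125) = −0.133 × 0.19268 = -0.0256 eV.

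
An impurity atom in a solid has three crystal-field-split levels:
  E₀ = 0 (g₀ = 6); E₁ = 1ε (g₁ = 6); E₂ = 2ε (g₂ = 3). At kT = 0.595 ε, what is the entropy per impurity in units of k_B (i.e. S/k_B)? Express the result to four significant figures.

Eᵢ/kT = 0, 1.68067, 3.36134.
Z = Σ gᵢe^(−Eᵢ/kT) = 6·e^(−0) + 6·e^(−1.68067) + 3·e^(−3.36134) = 6.00000 + 1.11749 + 0.104066 = 7.22156.
⟨E⟩ = Σ EᵢPᵢ = 0.183564 ε.
S/k_B = ln Z + ⟨E⟩/kT = ln(7.22156) + 0.183564/0.595 = 1.97707 + 0.308511 = 2.286.

2.286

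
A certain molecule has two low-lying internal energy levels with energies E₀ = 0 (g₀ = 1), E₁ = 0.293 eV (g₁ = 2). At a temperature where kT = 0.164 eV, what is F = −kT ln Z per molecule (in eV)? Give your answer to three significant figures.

Eᵢ/kT = 0, 1.7866.
Z = Σ gᵢe^(−Eᵢ/kT) = 1·e^(−0) + 2·e^(−1.7866) = 1.0000 + 0.33506 = 1.3351.
F = −kT ln Z = −0.164 × ln(1.3351) = −0.164 × 0.28901 = -0.0474 eV.

-0.0474 eV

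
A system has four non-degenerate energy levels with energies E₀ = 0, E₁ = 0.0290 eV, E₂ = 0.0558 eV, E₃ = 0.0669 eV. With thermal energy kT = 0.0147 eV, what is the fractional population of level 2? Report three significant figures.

Eᵢ/kT = 0, 1.9728, 3.7959, 4.5510.
Z = Σ e^(−Eᵢ/kT) = e^(−0) + e^(−1.9728) + e^(−3.7959) + e^(−4.5510) = 1.0000 + 0.13907 + 0.022463 + 0.010557 = 1.1721.
P₂ = e^(−E₂/kT) / Z = 0.022463/1.1721 = 0.0192.

0.0192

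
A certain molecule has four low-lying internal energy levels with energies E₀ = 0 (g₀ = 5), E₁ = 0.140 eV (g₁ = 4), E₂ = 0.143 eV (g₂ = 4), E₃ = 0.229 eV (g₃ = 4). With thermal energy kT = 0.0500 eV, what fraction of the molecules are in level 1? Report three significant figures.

Eᵢ/kT = 0, 2.8000, 2.8600, 4.5800.
Z = Σ gᵢe^(−Eᵢ/kT) = 5·e^(−0) + 4·e^(−2.8000) + 4·e^(−2.8600) + 4·e^(−4.5800) = 5.0000 + 0.24324 + 0.22908 + 0.041020 = 5.5133.
P₁ = g₁ e^(−E₁/kT) / Z = 0.24324/5.5133 = 0.0441.

0.0441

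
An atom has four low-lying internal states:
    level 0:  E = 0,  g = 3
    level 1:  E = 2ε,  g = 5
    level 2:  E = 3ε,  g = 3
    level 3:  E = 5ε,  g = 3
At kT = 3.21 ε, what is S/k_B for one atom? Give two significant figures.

2.5

Eᵢ/kT = 0, 0.6231, 0.9346, 1.558.
Z = Σ gᵢe^(−Eᵢ/kT) = 3·e^(−0) + 5·e^(−0.6231) + 3·e^(−0.9346) + 3·e^(−1.558) = 3.000 + 2.681 + 1.178 + 0.6317 = 7.491.
⟨E⟩ = Σ EᵢPᵢ = 1.609 ε.
S/k_B = ln Z + ⟨E⟩/kT = ln(7.491) + 1.609/3.21 = 2.014 + 0.5012 = 2.5.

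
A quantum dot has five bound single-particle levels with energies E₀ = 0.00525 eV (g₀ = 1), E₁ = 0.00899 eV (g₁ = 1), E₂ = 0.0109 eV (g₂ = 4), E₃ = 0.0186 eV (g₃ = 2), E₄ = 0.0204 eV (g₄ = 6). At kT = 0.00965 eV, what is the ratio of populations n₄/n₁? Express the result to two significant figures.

1.8

n₄/n₁ = (g₄/g₁) exp[−(E₄−E₁)/kT] = (6/1) × exp(−(0.01141 eV)/(0.00965 eV)) = (6/1) × exp(-1.182) = 1.8.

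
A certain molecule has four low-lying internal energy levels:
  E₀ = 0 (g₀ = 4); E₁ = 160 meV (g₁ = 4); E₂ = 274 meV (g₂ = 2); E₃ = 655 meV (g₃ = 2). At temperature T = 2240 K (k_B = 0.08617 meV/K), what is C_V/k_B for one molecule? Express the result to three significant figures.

k_BT = 0.08617 × 2240 K = 193.02 meV.
Eᵢ/kT = 0, 0.82893, 1.4195, 3.3934.
Z = Σ gᵢe^(−Eᵢ/kT) = 4·e^(−0) + 4·e^(−0.82893) + 2·e^(−1.4195) + 2·e^(−3.3934) = 4.0000 + 1.7461 + 0.48367 + 0.067189 = 6.2970.
⟨E⟩ = 72.401 meV, ⟨E²⟩ = 17443 meV².
C_V/k_B = (⟨E²⟩ − ⟨E⟩²)/(kT)² = (17443 − 5241.9)/37257 = 0.327.

0.327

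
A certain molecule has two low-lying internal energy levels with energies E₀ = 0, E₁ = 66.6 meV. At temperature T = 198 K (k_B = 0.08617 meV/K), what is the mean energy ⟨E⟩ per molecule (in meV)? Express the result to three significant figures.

k_BT = 0.08617 × 198 K = 17.062 meV.
Eᵢ/kT = 0, 3.9034.
Z = Σ e^(−Eᵢ/kT) = e^(−0) + e^(−3.9034) = 1.0000 + 0.020173 = 1.0202.
⟨E⟩ = Σ Eᵢ e^(−Eᵢ/kT) / Z = (0·1.0000 + 66.6·0.020173) / 1.0202 = 1.32 meV.

1.32 meV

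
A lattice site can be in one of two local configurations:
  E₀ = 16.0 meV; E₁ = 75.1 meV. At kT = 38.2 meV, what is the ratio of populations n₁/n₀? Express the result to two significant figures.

n₁/n₀ = exp[−(E₁−E₀)/kT] = exp(−(59.1 meV)/(38.2 meV)) = exp(-1.547) = 0.21.

0.21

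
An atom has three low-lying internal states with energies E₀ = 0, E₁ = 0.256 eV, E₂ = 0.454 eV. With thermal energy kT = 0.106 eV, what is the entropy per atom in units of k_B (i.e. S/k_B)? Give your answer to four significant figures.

0.3474

Eᵢ/kT = 0, 2.41509, 4.28302.
Z = Σ e^(−Eᵢ/kT) = e^(−0) + e^(−2.41509) + e^(−4.28302) = 1.00000 + 0.0893593 + 0.0138009 = 1.10316.
⟨E⟩ = Σ EᵢPᵢ = 0.0264165 eV.
S/k_B = ln Z + ⟨E⟩/kT = ln(1.10316) + 0.0264165/0.106 = 0.0981788 + 0.249212 = 0.3474.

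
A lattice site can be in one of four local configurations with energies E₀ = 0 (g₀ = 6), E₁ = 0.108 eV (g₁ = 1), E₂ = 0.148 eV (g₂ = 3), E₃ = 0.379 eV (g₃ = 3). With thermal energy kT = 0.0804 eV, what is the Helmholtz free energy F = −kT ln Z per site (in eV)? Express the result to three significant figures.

Eᵢ/kT = 0, 1.3433, 1.8408, 4.7139.
Z = Σ gᵢe^(−Eᵢ/kT) = 6·e^(−0) + 1·e^(−1.3433) + 3·e^(−1.8408) + 3·e^(−4.7139) = 6.0000 + 0.26098 + 0.47607 + 0.026909 = 6.7640.
F = −kT ln Z = −0.0804 × ln(6.7640) = −0.0804 × 1.9116 = -0.154 eV.

-0.154 eV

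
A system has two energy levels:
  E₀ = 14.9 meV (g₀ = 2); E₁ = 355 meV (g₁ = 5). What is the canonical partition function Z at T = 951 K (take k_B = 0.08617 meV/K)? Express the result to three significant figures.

k_BT = 0.08617 × 951 K = 81.948 meV.
Eᵢ/kT = 0.18182, 4.3320.
Z = Σ gᵢe^(−Eᵢ/kT) = 2·e^(−0.18182) + 5·e^(−4.3320) = 1.6675 + 0.065706 = 1.7332.

Z = 1.73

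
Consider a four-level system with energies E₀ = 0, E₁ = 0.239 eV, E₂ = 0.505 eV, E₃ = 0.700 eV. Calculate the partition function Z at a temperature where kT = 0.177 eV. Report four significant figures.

Z = 1.336

Eᵢ/kT = 0, 1.35028, 2.85311, 3.95480.
Z = Σ e^(−Eᵢ/kT) = e^(−0) + e^(−1.35028) + e^(−2.85311) + e^(−3.95480) = 1.00000 + 0.259168 + 0.0576647 + 0.0191625 = 1.33600.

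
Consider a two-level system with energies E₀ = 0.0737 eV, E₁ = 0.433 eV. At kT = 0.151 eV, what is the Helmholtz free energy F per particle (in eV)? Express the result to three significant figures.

Eᵢ/kT = 0.48808, 2.8675.
Z = Σ e^(−Eᵢ/kT) = e^(−0.48808) + e^(−2.8675) = 0.61380 + 0.056841 = 0.67064.
F = −kT ln Z = −0.151 × ln(0.67064) = −0.151 × -0.39952 = 0.0603 eV.

0.0603 eV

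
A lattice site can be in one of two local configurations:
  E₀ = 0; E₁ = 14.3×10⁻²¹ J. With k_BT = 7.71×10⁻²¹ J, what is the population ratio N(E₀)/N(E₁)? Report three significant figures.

n₀/n₁ = exp[−(E₀−E₁)/kT] = exp(−(-14.3 ×10⁻²¹ J)/(7.71 ×10⁻²¹ J)) = exp(1.8547) = 6.39.

6.39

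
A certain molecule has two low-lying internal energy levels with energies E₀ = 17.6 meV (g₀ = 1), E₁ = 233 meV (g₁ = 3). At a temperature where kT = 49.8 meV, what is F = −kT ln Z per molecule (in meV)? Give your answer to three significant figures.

15.7 meV

Eᵢ/kT = 0.35341, 4.6787.
Z = Σ gᵢe^(−Eᵢ/kT) = 1·e^(−0.35341) + 3·e^(−4.6787) = 0.70229 + 0.027873 = 0.73016.
F = −kT ln Z = −49.8 × ln(0.73016) = −49.8 × -0.31449 = 15.7 meV.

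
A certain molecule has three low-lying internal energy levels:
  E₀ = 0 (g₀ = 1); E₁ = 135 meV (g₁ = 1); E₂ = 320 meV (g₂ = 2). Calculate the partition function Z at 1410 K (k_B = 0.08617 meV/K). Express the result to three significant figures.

Z = 1.47

k_BT = 0.08617 × 1410 K = 121.50 meV.
Eᵢ/kT = 0, 1.1111, 2.6337.
Z = Σ gᵢe^(−Eᵢ/kT) = 1·e^(−0) + 1·e^(−1.1111) + 2·e^(−2.6337) = 1.0000 + 0.32920 + 0.14362 = 1.4728.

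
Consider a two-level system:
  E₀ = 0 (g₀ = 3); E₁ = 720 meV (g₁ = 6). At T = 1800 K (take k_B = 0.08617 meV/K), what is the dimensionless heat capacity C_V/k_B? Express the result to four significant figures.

k_BT = 0.08617 × 1800 K = 155.106 meV.
Eᵢ/kT = 0, 4.64199.
Z = Σ gᵢe^(−Eᵢ/kT) = 3·e^(−0) + 6·e^(−4.64199) = 3.00000 + 0.0578310 = 3.05783.
⟨E⟩ = 13.6170 meV, ⟨E²⟩ = 9804.20 meV².
C_V/k_B = (⟨E²⟩ − ⟨E⟩²)/(kT)² = (9804.20 − 185.423)/24057.9 = 0.3998.

0.3998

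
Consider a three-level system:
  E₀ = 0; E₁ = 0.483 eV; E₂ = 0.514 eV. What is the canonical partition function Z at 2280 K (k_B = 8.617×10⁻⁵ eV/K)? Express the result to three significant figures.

k_BT = 8.617×10⁻⁵ × 2280 K = 0.19647 eV.
Eᵢ/kT = 0, 2.4584, 2.6162.
Z = Σ e^(−Eᵢ/kT) = e^(−0) + e^(−2.4584) + e^(−2.6162) = 1.0000 + 0.085572 + 0.073080 = 1.1587.

Z = 1.16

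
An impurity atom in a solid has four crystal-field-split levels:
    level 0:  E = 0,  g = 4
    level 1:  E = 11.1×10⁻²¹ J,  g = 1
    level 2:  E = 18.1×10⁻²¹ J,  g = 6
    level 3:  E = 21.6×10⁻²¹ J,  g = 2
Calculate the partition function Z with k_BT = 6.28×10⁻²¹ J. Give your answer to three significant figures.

Eᵢ/kT = 0, 1.7675, 2.8822, 3.4395.
Z = Σ gᵢe^(−Eᵢ/kT) = 4·e^(−0) + 1·e^(−1.7675) + 6·e^(−2.8822) + 2·e^(−3.4395) = 4.0000 + 0.17076 + 0.33607 + 0.064161 = 4.5710.

Z = 4.57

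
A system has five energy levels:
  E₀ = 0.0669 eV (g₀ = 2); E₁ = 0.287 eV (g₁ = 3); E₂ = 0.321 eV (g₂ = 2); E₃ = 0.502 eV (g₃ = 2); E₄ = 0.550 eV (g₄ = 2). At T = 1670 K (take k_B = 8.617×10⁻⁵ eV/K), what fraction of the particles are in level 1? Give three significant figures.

k_BT = 8.617×10⁻⁵ × 1670 K = 0.14390 eV.
Eᵢ/kT = 0.46491, 1.9944, 2.2307, 3.4885, 3.8221.
Z = Σ gᵢe^(−Eᵢ/kT) = 2·e^(−0.46491) + 3·e^(−1.9944) + 2·e^(−2.2307) + 2·e^(−3.4885) + 2·e^(−3.8221) = 1.2564 + 0.40829 + 0.21491 + 0.061093 + 0.043764 = 1.9845.
P₁ = g₁ e^(−E₁/kT) / Z = 0.40829/1.9845 = 0.206.

0.206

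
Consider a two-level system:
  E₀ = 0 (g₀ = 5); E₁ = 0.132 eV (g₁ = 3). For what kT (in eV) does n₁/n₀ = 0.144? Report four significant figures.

0.09249 eV

n₁/n₀ = (g₁/g₀) exp[−(E₁−E₀)/kT] = 0.144.
⇒ (E₁−E₀)/kT = ln((3/5)/0.144) = ln(4.16667) = 1.42712.
kT = 0.132 eV / 1.42712 = 0.09249 eV.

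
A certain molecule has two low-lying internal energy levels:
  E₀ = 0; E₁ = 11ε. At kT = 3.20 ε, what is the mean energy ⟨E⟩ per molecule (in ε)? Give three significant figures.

0.343 ε

Eᵢ/kT = 0, 3.4375.
Z = Σ e^(−Eᵢ/kT) = e^(−0) + e^(−3.4375) = 1.0000 + 0.032145 = 1.0321.
⟨E⟩ = Σ Eᵢ e^(−Eᵢ/kT) / Z = (0·1.0000 + 11·0.032145) / 1.0321 = 0.343 ε.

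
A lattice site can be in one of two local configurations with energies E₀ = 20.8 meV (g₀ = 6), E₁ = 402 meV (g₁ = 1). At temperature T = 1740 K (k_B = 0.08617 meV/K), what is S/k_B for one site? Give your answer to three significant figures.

k_BT = 0.08617 × 1740 K = 149.94 meV.
Eᵢ/kT = 0.13872, 2.6811.
Z = Σ gᵢe^(−Eᵢ/kT) = 6·e^(−0.13872) + 1·e^(−2.6811) = 5.2228 + 0.068488 = 5.2913.
⟨E⟩ = Σ EᵢPᵢ = 25.734 meV.
S/k_B = ln Z + ⟨E⟩/kT = ln(5.2913) + 25.734/149.94 = 1.6661 + 0.17163 = 1.84.

1.84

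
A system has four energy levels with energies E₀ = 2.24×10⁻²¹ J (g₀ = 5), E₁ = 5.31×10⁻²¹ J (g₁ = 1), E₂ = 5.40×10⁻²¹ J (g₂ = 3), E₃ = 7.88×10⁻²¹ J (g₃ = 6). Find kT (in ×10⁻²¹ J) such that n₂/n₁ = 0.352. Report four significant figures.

0.04200 ×10⁻²¹ J

n₂/n₁ = (g₂/g₁) exp[−(E₂−E₁)/kT] = 0.352.
⇒ (E₂−E₁)/kT = ln((3/1)/0.352) = ln(8.52273) = 2.14274.
kT = 0.09 ×10⁻²¹ J / 2.14274 = 0.04200 ×10⁻²¹ J.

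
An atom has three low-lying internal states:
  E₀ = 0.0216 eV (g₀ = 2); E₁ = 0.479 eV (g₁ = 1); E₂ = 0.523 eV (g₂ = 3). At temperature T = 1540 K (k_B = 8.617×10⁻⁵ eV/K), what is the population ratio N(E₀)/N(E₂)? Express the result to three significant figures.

k_BT = 8.617×10⁻⁵ × 1540 K = 0.13270 eV.
n₀/n₂ = (g₀/g₂) exp[−(E₀−E₂)/kT] = (2/3) × exp(−(-0.5014 eV)/(0.13270 eV)) = (2/3) × exp(3.7784) = 29.2.

29.2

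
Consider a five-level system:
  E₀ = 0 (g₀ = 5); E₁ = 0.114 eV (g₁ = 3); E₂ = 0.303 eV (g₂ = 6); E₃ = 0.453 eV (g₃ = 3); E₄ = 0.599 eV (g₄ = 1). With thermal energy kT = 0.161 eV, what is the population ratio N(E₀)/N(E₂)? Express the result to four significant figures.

n₀/n₂ = (g₀/g₂) exp[−(E₀−E₂)/kT] = (5/6) × exp(−(-0.303 eV)/(0.161 eV)) = (5/6) × exp(1.88199) = 5.472.

5.472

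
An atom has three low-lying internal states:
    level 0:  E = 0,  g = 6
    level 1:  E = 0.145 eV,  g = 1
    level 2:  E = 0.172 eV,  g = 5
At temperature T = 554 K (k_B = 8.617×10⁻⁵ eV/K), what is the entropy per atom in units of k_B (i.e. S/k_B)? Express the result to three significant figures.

k_BT = 8.617×10⁻⁵ × 554 K = 0.047738 eV.
Eᵢ/kT = 0, 3.0374, 3.6030.
Z = Σ gᵢe^(−Eᵢ/kT) = 6·e^(−0) + 1·e^(−3.0374) + 5·e^(−3.6030) = 6.0000 + 0.047959 + 0.13621 = 6.1842.
⟨E⟩ = Σ EᵢPᵢ = 0.0049129 eV.
S/k_B = ln Z + ⟨E⟩/kT = ln(6.1842) + 0.0049129/0.047738 = 1.8220 + 0.10291 = 1.92.

1.92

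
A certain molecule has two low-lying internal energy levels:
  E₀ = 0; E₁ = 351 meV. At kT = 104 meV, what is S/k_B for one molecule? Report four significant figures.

0.1453

Eᵢ/kT = 0, 3.37500.
Z = Σ e^(−Eᵢ/kT) = e^(−0) + e^(−3.37500) = 1.00000 + 0.0342181 = 1.03422.
⟨E⟩ = Σ EᵢPᵢ = 11.6132 meV.
S/k_B = ln Z + ⟨E⟩/kT = ln(1.03422) + 11.6132/104 = 0.0336475 + 0.111665 = 0.1453.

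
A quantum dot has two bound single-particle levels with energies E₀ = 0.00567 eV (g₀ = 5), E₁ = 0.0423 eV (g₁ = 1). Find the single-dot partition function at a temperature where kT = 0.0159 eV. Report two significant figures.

Z = 3.6

Eᵢ/kT = 0.3566, 2.660.
Z = Σ gᵢe^(−Eᵢ/kT) = 5·e^(−0.3566) + 1·e^(−2.660) = 3.500 + 0.06995 = 3.570.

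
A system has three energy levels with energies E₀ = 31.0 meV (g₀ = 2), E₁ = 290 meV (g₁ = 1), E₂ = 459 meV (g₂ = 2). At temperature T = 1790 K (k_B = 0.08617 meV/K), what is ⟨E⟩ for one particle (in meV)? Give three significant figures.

75.0 meV

k_BT = 0.08617 × 1790 K = 154.24 meV.
Eᵢ/kT = 0.20099, 1.8802, 2.9759.
Z = Σ gᵢe^(−Eᵢ/kT) = 2·e^(−0.20099) + 1·e^(−1.8802) + 2·e^(−2.9759) = 1.6358 + 0.15256 + 0.10200 = 1.8904.
⟨E⟩ = Σ Eᵢ gᵢe^(−Eᵢ/kT) / Z = (31.0·1.6358 + 290·0.15256 + 459·0.10200) / 1.8904 = 75.0 meV.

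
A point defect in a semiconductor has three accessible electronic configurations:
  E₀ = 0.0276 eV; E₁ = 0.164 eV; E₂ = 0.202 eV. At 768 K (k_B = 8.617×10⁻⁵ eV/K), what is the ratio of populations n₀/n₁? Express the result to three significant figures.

7.85

k_BT = 8.617×10⁻⁵ × 768 K = 0.066179 eV.
n₀/n₁ = exp[−(E₀−E₁)/kT] = exp(−(-0.1364 eV)/(0.066179 eV)) = exp(2.0611) = 7.85.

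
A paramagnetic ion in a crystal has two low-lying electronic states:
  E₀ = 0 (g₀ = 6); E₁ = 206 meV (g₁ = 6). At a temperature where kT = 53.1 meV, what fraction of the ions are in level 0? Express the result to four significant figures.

0.9798

Eᵢ/kT = 0, 3.87947.
Z = Σ gᵢe^(−Eᵢ/kT) = 6·e^(−0) + 6·e^(−3.87947) = 6.00000 + 0.123971 = 6.12397.
P₀ = g₀ e^(−E₀/kT) / Z = 6.00000/6.12397 = 0.9798.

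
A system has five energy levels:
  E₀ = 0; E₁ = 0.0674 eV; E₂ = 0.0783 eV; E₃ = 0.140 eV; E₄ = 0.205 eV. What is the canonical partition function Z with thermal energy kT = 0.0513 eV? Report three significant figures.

Z = 1.57

Eᵢ/kT = 0, 1.3138, 1.5263, 2.7290, 3.9961.
Z = Σ e^(−Eᵢ/kT) = e^(−0) + e^(−1.3138) + e^(−1.5263) + e^(−2.7290) + e^(−3.9961) = 1.0000 + 0.26880 + 0.21734 + 0.065285 + 0.018387 = 1.5698.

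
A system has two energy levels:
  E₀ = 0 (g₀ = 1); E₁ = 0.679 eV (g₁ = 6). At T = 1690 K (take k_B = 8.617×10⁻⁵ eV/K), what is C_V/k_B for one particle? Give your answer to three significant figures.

1.10

k_BT = 8.617×10⁻⁵ × 1690 K = 0.14563 eV.
Eᵢ/kT = 0, 4.6625.
Z = Σ gᵢe^(−Eᵢ/kT) = 1·e^(−0) + 6·e^(−4.6625) = 1.0000 + 0.056657 = 1.0567.
⟨E⟩ = 0.036406 eV, ⟨E²⟩ = 0.024720 eV².
C_V/k_B = (⟨E²⟩ − ⟨E⟩²)/(kT)² = (0.024720 − 0.0013254)/0.021208 = 1.10.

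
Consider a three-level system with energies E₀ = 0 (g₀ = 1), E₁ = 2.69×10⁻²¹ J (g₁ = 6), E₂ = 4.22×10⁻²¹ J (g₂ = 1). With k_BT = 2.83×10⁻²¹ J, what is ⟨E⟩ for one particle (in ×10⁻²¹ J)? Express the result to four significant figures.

2.028 ×10⁻²¹ J

Eᵢ/kT = 0, 0.950530, 1.49117.
Z = Σ gᵢe^(−Eᵢ/kT) = 1·e^(−0) + 6·e^(−0.950530) + 1·e^(−1.49117) = 1.00000 + 2.31922 + 0.225109 = 3.54433.
⟨E⟩ = Σ Eᵢ gᵢe^(−Eᵢ/kT) / Z = (0·1.00000 + 2.69·2.31922 + 4.22·0.225109) / 3.54433 = 2.028 ×10⁻²¹ J.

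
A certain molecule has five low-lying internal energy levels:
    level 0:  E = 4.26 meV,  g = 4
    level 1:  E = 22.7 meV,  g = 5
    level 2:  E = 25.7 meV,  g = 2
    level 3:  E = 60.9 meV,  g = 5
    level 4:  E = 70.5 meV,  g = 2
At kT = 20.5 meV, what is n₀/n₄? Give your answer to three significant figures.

n₀/n₄ = (g₀/g₄) exp[−(E₀−E₄)/kT] = (4/2) × exp(−(-66.24 meV)/(20.5 meV)) = (4/2) × exp(3.2312) = 50.6.

50.6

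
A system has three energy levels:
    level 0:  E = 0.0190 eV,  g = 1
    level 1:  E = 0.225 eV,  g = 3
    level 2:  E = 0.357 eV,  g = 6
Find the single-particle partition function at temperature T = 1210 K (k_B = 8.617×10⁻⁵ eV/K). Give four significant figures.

Z = 1.376

k_BT = 8.617×10⁻⁵ × 1210 K = 0.104266 eV.
Eᵢ/kT = 0.182226, 2.15794, 3.42393.
Z = Σ gᵢe^(−Eᵢ/kT) = 1·e^(−0.182226) + 3·e^(−2.15794) + 6·e^(−3.42393) = 0.833413 + 0.346689 + 0.195505 = 1.37561.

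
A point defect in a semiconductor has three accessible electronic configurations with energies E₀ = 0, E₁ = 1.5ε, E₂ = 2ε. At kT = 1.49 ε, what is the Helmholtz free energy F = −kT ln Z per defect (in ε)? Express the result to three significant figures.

Eᵢ/kT = 0, 1.0067, 1.3423.
Z = Σ e^(−Eᵢ/kT) = e^(−0) + e^(−1.0067) + e^(−1.3423) = 1.0000 + 0.36542 + 0.26124 = 1.6267.
F = −kT ln Z = −1.49 × ln(1.6267) = −1.49 × 0.48655 = -0.725 ε.

-0.725 ε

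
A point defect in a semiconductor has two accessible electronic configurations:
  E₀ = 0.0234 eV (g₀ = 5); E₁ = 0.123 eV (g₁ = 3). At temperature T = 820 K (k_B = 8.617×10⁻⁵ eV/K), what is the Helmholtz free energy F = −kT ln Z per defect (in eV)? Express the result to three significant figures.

-0.100 eV

k_BT = 8.617×10⁻⁵ × 820 K = 0.070659 eV.
Eᵢ/kT = 0.33117, 1.7408.
Z = Σ gᵢe^(−Eᵢ/kT) = 5·e^(−0.33117) + 3·e^(−1.7408) = 3.5904 + 0.52614 = 4.1165.
F = −kT ln Z = −0.070659 × ln(4.1165) = −0.070659 × 1.4150 = -0.100 eV.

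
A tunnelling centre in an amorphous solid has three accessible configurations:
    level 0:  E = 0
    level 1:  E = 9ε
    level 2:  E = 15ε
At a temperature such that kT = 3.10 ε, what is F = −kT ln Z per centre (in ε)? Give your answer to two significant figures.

Eᵢ/kT = 0, 2.903, 4.839.
Z = Σ e^(−Eᵢ/kT) = e^(−0) + e^(−2.903) + e^(−4.839) = 1.000 + 0.05486 + 0.007915 = 1.063.
F = −kT ln Z = −3.10 × ln(1.063) = −3.10 × 0.06110 = -0.19 ε.

-0.19 ε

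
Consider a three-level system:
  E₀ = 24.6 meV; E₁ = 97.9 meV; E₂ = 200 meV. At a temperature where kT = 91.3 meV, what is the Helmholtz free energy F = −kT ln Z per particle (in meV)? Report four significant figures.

-18.00 meV

Eᵢ/kT = 0.269441, 1.07229, 2.19058.
Z = Σ e^(−Eᵢ/kT) = e^(−0.269441) + e^(−1.07229) + e^(−2.19058) = 0.763806 + 0.342224 + 0.111852 = 1.21788.
F = −kT ln Z = −91.3 × ln(1.21788) = −91.3 × 0.197112 = -18.00 meV.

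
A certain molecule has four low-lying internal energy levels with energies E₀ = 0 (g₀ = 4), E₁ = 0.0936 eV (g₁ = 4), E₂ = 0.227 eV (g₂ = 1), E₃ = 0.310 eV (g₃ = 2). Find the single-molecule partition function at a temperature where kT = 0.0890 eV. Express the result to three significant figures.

Z = 5.54

Eᵢ/kT = 0, 1.0517, 2.5506, 3.4831.
Z = Σ gᵢe^(−Eᵢ/kT) = 4·e^(−0) + 4·e^(−1.0517) + 1·e^(−2.5506) + 2·e^(−3.4831) = 4.0000 + 1.3974 + 0.078035 + 0.061424 = 5.5369.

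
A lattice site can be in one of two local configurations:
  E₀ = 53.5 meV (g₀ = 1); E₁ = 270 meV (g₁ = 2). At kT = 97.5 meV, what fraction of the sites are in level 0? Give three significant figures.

0.822

Eᵢ/kT = 0.54872, 2.7692.
Z = Σ gᵢe^(−Eᵢ/kT) = 1·e^(−0.54872) + 2·e^(−2.7692) = 0.57769 + 0.12542 = 0.70311.
P₀ = g₀ e^(−E₀/kT) / Z = 0.57769/0.70311 = 0.822.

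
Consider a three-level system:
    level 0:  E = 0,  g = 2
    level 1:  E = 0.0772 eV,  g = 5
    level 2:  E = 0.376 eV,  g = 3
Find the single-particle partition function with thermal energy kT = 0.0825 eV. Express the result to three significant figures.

Z = 3.99

Eᵢ/kT = 0, 0.93576, 4.5576.
Z = Σ gᵢe^(−Eᵢ/kT) = 2·e^(−0) + 5·e^(−0.93576) + 3·e^(−4.5576) = 2.0000 + 1.9614 + 0.031462 = 3.9929.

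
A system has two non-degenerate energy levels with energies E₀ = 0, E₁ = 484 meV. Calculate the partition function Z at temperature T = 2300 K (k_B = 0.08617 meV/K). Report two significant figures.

k_BT = 0.08617 × 2300 K = 198.2 meV.
Eᵢ/kT = 0, 2.442.
Z = Σ e^(−Eᵢ/kT) = e^(−0) + e^(−2.442) = 1.000 + 0.08699 = 1.087.

Z = 1.1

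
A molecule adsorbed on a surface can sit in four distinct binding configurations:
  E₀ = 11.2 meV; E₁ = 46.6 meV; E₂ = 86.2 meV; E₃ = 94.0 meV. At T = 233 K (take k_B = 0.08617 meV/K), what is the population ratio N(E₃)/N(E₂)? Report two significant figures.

k_BT = 0.08617 × 233 K = 20.08 meV.
n₃/n₂ = exp[−(E₃−E₂)/kT] = exp(−(7.8 meV)/(20.08 meV)) = exp(-0.3884) = 0.68.

0.68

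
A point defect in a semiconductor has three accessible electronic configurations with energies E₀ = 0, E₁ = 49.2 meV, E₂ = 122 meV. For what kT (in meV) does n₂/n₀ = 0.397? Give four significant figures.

n₂/n₀ = exp[−(E₂−E₀)/kT] = 0.397.
⇒ (E₂−E₀)/kT = ln(1/0.397) = ln(2.51889) = 0.923818.
kT = 122 meV / 0.923818 = 132.1 meV.

132.1 meV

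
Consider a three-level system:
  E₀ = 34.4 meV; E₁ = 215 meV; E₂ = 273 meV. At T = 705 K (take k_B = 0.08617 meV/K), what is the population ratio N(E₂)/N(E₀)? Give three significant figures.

0.0197

k_BT = 0.08617 × 705 K = 60.750 meV.
n₂/n₀ = exp[−(E₂−E₀)/kT] = exp(−(238.6 meV)/(60.750 meV)) = exp(-3.9276) = 0.0197.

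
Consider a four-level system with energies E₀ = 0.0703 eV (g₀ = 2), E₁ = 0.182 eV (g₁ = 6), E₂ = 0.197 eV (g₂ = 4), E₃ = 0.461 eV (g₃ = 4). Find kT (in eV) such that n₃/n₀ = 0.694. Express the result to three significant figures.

0.369 eV

n₃/n₀ = (g₃/g₀) exp[−(E₃−E₀)/kT] = 0.694.
⇒ (E₃−E₀)/kT = ln((4/2)/0.694) = ln(2.8818) = 1.0584.
kT = 0.3907 eV / 1.0584 = 0.369 eV.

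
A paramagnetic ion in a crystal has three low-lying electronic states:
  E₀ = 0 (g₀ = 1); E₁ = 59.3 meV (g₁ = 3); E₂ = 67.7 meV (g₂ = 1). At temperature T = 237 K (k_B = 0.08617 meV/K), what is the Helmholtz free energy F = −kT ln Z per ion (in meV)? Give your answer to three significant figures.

-3.74 meV

k_BT = 0.08617 × 237 K = 20.422 meV.
Eᵢ/kT = 0, 2.9037, 3.3151.
Z = Σ gᵢe^(−Eᵢ/kT) = 1·e^(−0) + 3·e^(−2.9037) + 1·e^(−3.3151) = 1.0000 + 0.16446 + 0.036330 = 1.2008.
F = −kT ln Z = −20.422 × ln(1.2008) = −20.422 × 0.18299 = -3.74 meV.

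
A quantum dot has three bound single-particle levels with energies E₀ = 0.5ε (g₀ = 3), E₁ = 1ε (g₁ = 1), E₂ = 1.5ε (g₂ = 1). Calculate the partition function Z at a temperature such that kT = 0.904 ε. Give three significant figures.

Z = 2.25

Eᵢ/kT = 0.55310, 1.1062, 1.6593.
Z = Σ gᵢe^(−Eᵢ/kT) = 3·e^(−0.55310) + 1·e^(−1.1062) + 1·e^(−1.6593) = 1.7255 + 0.33081 + 0.19027 = 2.2466.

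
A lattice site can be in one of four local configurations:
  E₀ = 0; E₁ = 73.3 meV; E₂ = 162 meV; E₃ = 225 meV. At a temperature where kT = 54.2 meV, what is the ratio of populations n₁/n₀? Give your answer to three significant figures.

0.259

n₁/n₀ = exp[−(E₁−E₀)/kT] = exp(−(73.3 meV)/(54.2 meV)) = exp(-1.3524) = 0.259.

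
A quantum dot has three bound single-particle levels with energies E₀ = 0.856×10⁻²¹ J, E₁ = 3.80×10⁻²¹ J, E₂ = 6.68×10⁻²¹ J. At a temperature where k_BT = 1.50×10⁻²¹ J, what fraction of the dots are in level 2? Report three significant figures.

0.0177

Eᵢ/kT = 0.57067, 2.5333, 4.4533.
Z = Σ e^(−Eᵢ/kT) = e^(−0.57067) + e^(−2.5333) + e^(−4.4533) = 0.56515 + 0.079397 + 0.011640 = 0.65619.
P₂ = e^(−E₂/kT) / Z = 0.011640/0.65619 = 0.0177.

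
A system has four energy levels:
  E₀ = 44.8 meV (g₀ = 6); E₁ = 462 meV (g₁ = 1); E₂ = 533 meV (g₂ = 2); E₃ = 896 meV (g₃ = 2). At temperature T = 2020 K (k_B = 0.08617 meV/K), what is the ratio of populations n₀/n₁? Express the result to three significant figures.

k_BT = 0.08617 × 2020 K = 174.06 meV.
n₀/n₁ = (g₀/g₁) exp[−(E₀−E₁)/kT] = (6/1) × exp(−(-417.2 meV)/(174.06 meV)) = (6/1) × exp(2.3969) = 65.9.

65.9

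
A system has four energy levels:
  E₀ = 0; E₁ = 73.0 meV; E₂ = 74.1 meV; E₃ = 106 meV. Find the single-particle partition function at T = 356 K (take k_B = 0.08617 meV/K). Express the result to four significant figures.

k_BT = 0.08617 × 356 K = 30.6765 meV.
Eᵢ/kT = 0, 2.37967, 2.41553, 3.45541.
Z = Σ e^(−Eᵢ/kT) = e^(−0) + e^(−2.37967) + e^(−2.41553) + e^(−3.45541) = 1.00000 + 0.0925811 + 0.0893200 + 0.0315744 = 1.21348.

Z = 1.213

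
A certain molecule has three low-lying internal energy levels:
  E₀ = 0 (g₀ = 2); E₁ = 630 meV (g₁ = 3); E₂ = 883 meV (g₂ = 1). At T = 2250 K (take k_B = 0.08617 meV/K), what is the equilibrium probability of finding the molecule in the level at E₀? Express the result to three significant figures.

k_BT = 0.08617 × 2250 K = 193.88 meV.
Eᵢ/kT = 0, 3.2494, 4.5544.
Z = Σ gᵢe^(−Eᵢ/kT) = 2·e^(−0) + 3·e^(−3.2494) + 1·e^(−4.5544) = 2.0000 + 0.11639 + 0.010521 = 2.1269.
P₀ = g₀ e^(−E₀/kT) / Z = 2.0000/2.1269 = 0.940.

0.940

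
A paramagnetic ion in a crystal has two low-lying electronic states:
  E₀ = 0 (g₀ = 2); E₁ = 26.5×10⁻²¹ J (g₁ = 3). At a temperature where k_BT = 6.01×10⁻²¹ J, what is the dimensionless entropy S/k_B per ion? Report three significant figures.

Eᵢ/kT = 0, 4.4093.
Z = Σ gᵢe^(−Eᵢ/kT) = 2·e^(−0) + 3·e^(−4.4093) = 2.0000 + 0.036491 = 2.0365.
⟨E⟩ = Σ EᵢPᵢ = 0.47484 ×10⁻²¹ J.
S/k_B = ln Z + ⟨E⟩/kT = ln(2.0365) + 0.47484/6.01 = 0.71123 + 0.079008 = 0.790.

0.790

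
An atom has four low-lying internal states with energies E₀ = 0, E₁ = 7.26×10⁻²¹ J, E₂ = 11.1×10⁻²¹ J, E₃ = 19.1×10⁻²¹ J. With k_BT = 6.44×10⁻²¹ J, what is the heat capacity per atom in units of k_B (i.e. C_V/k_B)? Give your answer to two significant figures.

0.62

Eᵢ/kT = 0, 1.127, 1.724, 2.966.
Z = Σ e^(−Eᵢ/kT) = e^(−0) + e^(−1.127) + e^(−1.724) + e^(−2.966) = 1.000 + 0.3240 + 0.1784 + 0.05151 = 1.554.
⟨E⟩ = 3.421, ⟨E²⟩ = 37.23.
C_V/k_B = (⟨E²⟩ − ⟨E⟩²)/(kT)² = (37.23 − 11.70)/41.47 = 0.62.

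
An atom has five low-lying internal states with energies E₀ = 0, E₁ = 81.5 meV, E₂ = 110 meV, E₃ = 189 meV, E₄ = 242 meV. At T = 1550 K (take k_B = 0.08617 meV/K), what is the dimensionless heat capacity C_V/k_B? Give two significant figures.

k_BT = 0.08617 × 1550 K = 133.6 meV.
Eᵢ/kT = 0, 0.6100, 0.8234, 1.415, 1.811.
Z = Σ e^(−Eᵢ/kT) = e^(−0) + e^(−0.6100) + e^(−0.8234) + e^(−1.415) + e^(−1.811) = 1.000 + 0.5434 + 0.4389 + 0.2429 + 0.1635 = 2.389.
⟨E⟩ = 74.53 meV, ⟨E²⟩ = 11370 meV².
C_V/k_B = (⟨E²⟩ − ⟨E⟩²)/(kT)² = (11370 − 5555)/17850 = 0.33.

0.33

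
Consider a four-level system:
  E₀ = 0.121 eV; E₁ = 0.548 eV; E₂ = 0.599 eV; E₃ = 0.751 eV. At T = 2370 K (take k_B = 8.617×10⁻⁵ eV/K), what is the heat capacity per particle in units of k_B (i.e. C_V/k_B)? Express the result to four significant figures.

k_BT = 8.617×10⁻⁵ × 2370 K = 0.204223 eV.
Eᵢ/kT = 0.592490, 2.68334, 2.93307, 3.67735.
Z = Σ e^(−Eᵢ/kT) = e^(−0.592490) + e^(−2.68334) + e^(−2.93307) + e^(−3.67735) = 0.552949 + 0.0683345 + 0.0532334 + 0.0252899 = 0.699807.
⟨E⟩ = 0.221824 eV, ⟨E²⟩ = 0.0885681 eV².
C_V/k_B = (⟨E²⟩ − ⟨E⟩²)/(kT)² = (0.0885681 − 0.0492059)/0.0417070 = 0.9438.

0.9438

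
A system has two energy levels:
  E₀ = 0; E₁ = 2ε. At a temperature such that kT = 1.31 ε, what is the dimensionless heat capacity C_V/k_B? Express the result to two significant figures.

0.34

Eᵢ/kT = 0, 1.527.
Z = Σ e^(−Eᵢ/kT) = e^(−0) + e^(−1.527) = 1.000 + 0.2172 = 1.217.
⟨E⟩ = 0.3569 ε, ⟨E²⟩ = 0.7139 ε².
C_V/k_B = (⟨E²⟩ − ⟨E⟩²)/(kT)² = (0.7139 − 0.1274)/1.716 = 0.34.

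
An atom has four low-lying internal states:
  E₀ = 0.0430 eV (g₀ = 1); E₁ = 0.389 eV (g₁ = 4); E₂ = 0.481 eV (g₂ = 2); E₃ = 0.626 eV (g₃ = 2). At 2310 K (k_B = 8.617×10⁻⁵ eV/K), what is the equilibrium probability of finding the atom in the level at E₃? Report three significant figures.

k_BT = 8.617×10⁻⁵ × 2310 K = 0.19905 eV.
Eᵢ/kT = 0.21603, 1.9543, 2.4165, 3.1449.
Z = Σ gᵢe^(−Eᵢ/kT) = 1·e^(−0.21603) + 4·e^(−1.9543) + 2·e^(−2.4165) + 2·e^(−3.1449) = 0.80571 + 0.56665 + 0.17847 + 0.086142 = 1.6370.
P₃ = g₃ e^(−E₃/kT) / Z = 0.086142/1.6370 = 0.0526.

0.0526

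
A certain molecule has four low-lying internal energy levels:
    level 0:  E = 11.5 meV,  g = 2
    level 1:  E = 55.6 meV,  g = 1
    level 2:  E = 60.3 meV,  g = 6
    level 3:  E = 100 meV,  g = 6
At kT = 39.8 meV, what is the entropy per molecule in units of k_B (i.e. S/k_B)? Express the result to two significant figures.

Eᵢ/kT = 0.2889, 1.397, 1.515, 2.513.
Z = Σ gᵢe^(−Eᵢ/kT) = 2·e^(−0.2889) + 1·e^(−1.397) + 6·e^(−1.515) + 6·e^(−2.513) = 1.498 + 0.2473 + 1.319 + 0.4861 = 3.550.
⟨E⟩ = Σ EᵢPᵢ = 44.82 meV.
S/k_B = ln Z + ⟨E⟩/kT = ln(3.550) + 44.82/39.8 = 1.267 + 1.126 = 2.4.

2.4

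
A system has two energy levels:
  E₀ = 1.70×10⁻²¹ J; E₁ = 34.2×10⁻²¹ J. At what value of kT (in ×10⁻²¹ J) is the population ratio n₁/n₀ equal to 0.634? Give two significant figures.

n₁/n₀ = exp[−(E₁−E₀)/kT] = 0.634.
⇒ (E₁−E₀)/kT = ln(1/0.634) = ln(1.577) = 0.4555.
kT = 32.50 ×10⁻²¹ J / 0.4555 = 71 ×10⁻²¹ J.

71 ×10⁻²¹ J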